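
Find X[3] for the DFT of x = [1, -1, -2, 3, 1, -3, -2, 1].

X[3] = Σ(n=0 to 7) x[n] · ω_8^(3n) where ω_8 = e^(-2πi/8)
= (1)·ω_8^0 + (-1)·ω_8^3 + (-2)·ω_8^6 + (3)·ω_8^9 + (1)·ω_8^12 + (-3)·ω_8^15 + (-2)·ω_8^18 + (1)·ω_8^21

X[3] = -2.8284i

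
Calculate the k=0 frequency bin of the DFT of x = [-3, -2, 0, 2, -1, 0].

X[0] = Σ(n=0 to 5) x[n] · ω_6^0 = Σ x[n]
= (-3) + (-2) + (0) + (2) + (-1) + (0)

X[0] = -4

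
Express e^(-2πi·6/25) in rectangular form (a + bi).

ω_25^6 = e^(-2πi·6/25)
= cos(-2π·6/25) + i·sin(-2π·6/25)
= cos(-12π/25) + i·sin(-12π/25)

ω_25^6 = cos(-12π/25) + i·sin(-12π/25) = 0.0628-0.9980i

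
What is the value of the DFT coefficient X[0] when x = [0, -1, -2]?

X[0] = Σ(n=0 to 2) x[n] · ω_3^0 = Σ x[n]
= (0) + (-1) + (-2)

X[0] = -3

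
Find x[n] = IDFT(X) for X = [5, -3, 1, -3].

x[n] = (1/4) Σ(k=0 to 3) X[k] · e^(2πikn/4)

Computing each x[n]:
x[0] = 0
x[1] = 1
x[2] = 3
x[3] = 1

x = [0, 1, 3, 1]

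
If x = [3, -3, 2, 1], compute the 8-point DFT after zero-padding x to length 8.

Original 4-point DFT: [3, 1+4i, 7, 1-4i]
Zero-padded 8-point DFT provides frequency interpolation.

DFT_8([x, 0, ...]) = [3, 0.1716-0.5858i, 1+4i, 5.8284+3.4142i, 7, 5.8284-3.4142i, 1-4i, 0.1716+0.5858i]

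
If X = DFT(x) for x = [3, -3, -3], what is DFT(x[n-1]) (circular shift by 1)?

Time shift by 1: X_shifted[k] = ω_3^(1k) · X[k]
Shifted x = [-3, 3, -3]

DFT(x[n-1]) = [-3, -3.0000-5.1962i, -3.0000+5.1962i]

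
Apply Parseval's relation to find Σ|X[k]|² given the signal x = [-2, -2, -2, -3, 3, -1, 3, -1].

Parseval: Σ|x[n]|² = (1/N)Σ|X[k]|², so Σ|X[k]|² = N·Σ|x[n]|² = 8·41.0000

Σ|X[k]|² = N·Σ|x[n]|² = 8·41.0000 = 328.0000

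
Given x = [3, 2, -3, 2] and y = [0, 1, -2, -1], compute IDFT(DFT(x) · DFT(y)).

(x ⊛ y)[n] = Σ(m=0 to 3) x[m] · y[(n-m) mod 4]

Computing each output sample:
(x ⊛ y)[0] = 6
(x ⊛ y)[1] = 2
(x ⊛ y)[2] = -6
(x ⊛ y)[3] = -10

x ⊛ y = [6, 2, -6, -10]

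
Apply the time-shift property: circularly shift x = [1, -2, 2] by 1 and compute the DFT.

Time shift by 1: X_shifted[k] = ω_3^(1k) · X[k]
Shifted x = [2, 1, -2]

DFT(x[n-1]) = [1, 2.5000-2.5981i, 2.5000+2.5981i]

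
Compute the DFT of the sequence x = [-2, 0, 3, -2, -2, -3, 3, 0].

X[k] = Σ(n=0 to 7) x[n] · ω_8^(nk)
where ω_8 = e^(-2πi/8)

Computing each X[k]:
X[0] = -3
X[1] = 3.5355-0.7071i
X[2] = -10+1i
X[3] = -3.5355-0.7071i
X[4] = 7
X[5] = -3.5355+0.7071i
X[6] = -10-1i
X[7] = 3.5355+0.7071i

X = [-3, 3.5355-0.7071i, -10+1i, -3.5355-0.7071i, 7, -3.5355+0.7071i, -10-1i, 3.5355+0.7071i]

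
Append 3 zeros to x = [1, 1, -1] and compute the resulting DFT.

Original 3-point DFT: [1, 1.0000-1.7321i, 1.0000+1.7321i]
Zero-padded 6-point DFT provides frequency interpolation.

DFT_6([x, 0, ...]) = [1, 2, 1.0000-1.7321i, -1, 1.0000+1.7321i, 2]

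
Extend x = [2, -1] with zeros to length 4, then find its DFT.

Original 2-point DFT: [1, 3]
Zero-padded 4-point DFT provides frequency interpolation.

DFT_4([x, 0, ...]) = [1, 2+1i, 3, 2-1i]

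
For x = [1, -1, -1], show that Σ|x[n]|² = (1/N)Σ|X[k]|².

Time domain:
Σ|x[n]|² = |1|² + |-1|² + |-1|² = 3.0000

Frequency domain:
(1/3)Σ|X[k]|² = (1/3)(|-1|² + |2|² + |2|²) = (1/3)·9.0000 = 3.0000

Both sides agree, confirming Parseval's theorem.

Σ|x[n]|² = (1/N)Σ|X[k]|² = 3.0000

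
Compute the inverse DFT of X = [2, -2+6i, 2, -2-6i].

x[n] = (1/4) Σ(k=0 to 3) X[k] · e^(2πikn/4)

Computing each x[n]:
x[0] = 0
x[1] = -3
x[2] = 2
x[3] = 3

x = [0, -3, 2, 3]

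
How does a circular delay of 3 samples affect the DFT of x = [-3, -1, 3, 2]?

Time shift by 3: X_shifted[k] = ω_4^(3k) · X[k]
Shifted x = [-1, 3, 2, -3]

DFT(x[n-3]) = [1, -3-6i, 1, -3+6i]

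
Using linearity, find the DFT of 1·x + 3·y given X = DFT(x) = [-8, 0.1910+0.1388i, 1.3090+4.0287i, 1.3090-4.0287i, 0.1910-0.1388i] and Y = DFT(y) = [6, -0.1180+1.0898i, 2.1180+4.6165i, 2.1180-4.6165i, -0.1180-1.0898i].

By linearity: DFT(1x + 3y) = 1·DFT(x) + 3·DFT(y)
= 1·[-8, 0.1910+0.1388i, 1.3090+4.0287i, 1.3090-4.0287i, 0.1910-0.1388i] + 3·[6, -0.1180+1.0898i, 2.1180+4.6165i, 2.1180-4.6165i, -0.1180-1.0898i]

Computing element-wise:
Z[0] = 1·(-8) + 3·(6) = 10
Z[1] = 1·(0.1910+0.1388i) + 3·(-0.1180+1.0898i) = -0.1630+3.4082i
Z[2] = 1·(1.3090+4.0287i) + 3·(2.1180+4.6165i) = 7.6630+17.8782i
Z[3] = 1·(1.3090-4.0287i) + 3·(2.1180-4.6165i) = 7.6630-17.8782i
Z[4] = 1·(0.1910-0.1388i) + 3·(-0.1180-1.0898i) = -0.1630-3.4082i

DFT(1x + 3y) = 1·X + 3·Y = [10, -0.1630+3.4082i, 7.6630+17.8782i, 7.6630-17.8782i, -0.1630-3.4082i]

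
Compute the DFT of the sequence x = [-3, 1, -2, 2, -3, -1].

X[k] = Σ(n=0 to 5) x[n] · ω_6^(nk)
where ω_6 = e^(-2πi/6)

Computing each X[k]:
X[0] = -6
X[1] = -2.5000-2.5981i
X[2] = 1.5000-0.8660i
X[3] = -10
X[4] = 1.5000+0.8660i
X[5] = -2.5000+2.5981i

X = [-6, -2.5000-2.5981i, 1.5000-0.8660i, -10, 1.5000+0.8660i, -2.5000+2.5981i]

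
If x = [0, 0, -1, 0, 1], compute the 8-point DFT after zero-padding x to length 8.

Original 5-point DFT: [0, 1.1180+1.5388i, -1.1180-0.3633i, -1.1180+0.3633i, 1.1180-1.5388i]
Zero-padded 8-point DFT provides frequency interpolation.

DFT_8([x, 0, ...]) = [0, -1+1i, 2, -1-1i, 0, -1+1i, 2, -1-1i]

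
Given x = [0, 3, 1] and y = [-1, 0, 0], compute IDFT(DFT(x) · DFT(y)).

(x ⊛ y)[n] = Σ(m=0 to 2) x[m] · y[(n-m) mod 3]

Computing each output sample:
(x ⊛ y)[0] = 0
(x ⊛ y)[1] = -3
(x ⊛ y)[2] = -1

x ⊛ y = [0, -3, -1]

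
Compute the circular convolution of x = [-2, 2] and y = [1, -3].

(x ⊛ y)[n] = Σ(m=0 to 1) x[m] · y[(n-m) mod 2]

Computing each output sample:
(x ⊛ y)[0] = -8
(x ⊛ y)[1] = 8

x ⊛ y = [-8, 8]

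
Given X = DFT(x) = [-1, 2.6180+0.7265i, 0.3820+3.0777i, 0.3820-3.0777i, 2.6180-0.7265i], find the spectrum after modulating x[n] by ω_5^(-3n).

Modulation property: DFT(ω_5^(-3n)·x[n]) = X[(k-3) mod 5], so circularly shift X by 3 positions.

X[k-3] = [0.3820+3.0777i, 0.3820-3.0777i, 2.6180-0.7265i, -1, 2.6180+0.7265i]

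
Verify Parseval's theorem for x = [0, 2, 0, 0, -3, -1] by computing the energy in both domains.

Time domain:
Σ|x[n]|² = |0|² + |2|² + |0|² + |0|² + |-3|² + |-1|² = 14.0000

Frequency domain:
(1/6)Σ|X[k]|² = (1/6)(|-2|² + |2.0000-5.1962i|² + |1|² + |-4|² + |1|² + |2.0000+5.1962i|²) = (1/6)·84.0000 = 14.0000

Both sides agree, confirming Parseval's theorem.

Σ|x[n]|² = (1/N)Σ|X[k]|² = 14.0000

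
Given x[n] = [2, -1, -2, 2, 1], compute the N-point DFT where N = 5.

X[k] = Σ(n=0 to 4) x[n] · ω_5^(nk)
where ω_5 = e^(-2πi/5)

Computing each X[k]:
X[0] = 2
X[1] = 2.0000+4.2533i
X[2] = 2.0000-2.6287i
X[3] = 2.0000+2.6287i
X[4] = 2.0000-4.2533i

X = [2, 2.0000+4.2533i, 2.0000-2.6287i, 2.0000+2.6287i, 2.0000-4.2533i]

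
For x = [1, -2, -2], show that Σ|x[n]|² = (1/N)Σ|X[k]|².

Time domain:
Σ|x[n]|² = |1|² + |-2|² + |-2|² = 9.0000

Frequency domain:
(1/3)Σ|X[k]|² = (1/3)(|-3|² + |3|² + |3|²) = (1/3)·27.0000 = 9.0000

Both sides agree, confirming Parseval's theorem.

Σ|x[n]|² = (1/N)Σ|X[k]|² = 9.0000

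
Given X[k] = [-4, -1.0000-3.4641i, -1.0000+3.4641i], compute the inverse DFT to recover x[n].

x[n] = (1/3) Σ(k=0 to 2) X[k] · e^(2πikn/3)

Computing each x[n]:
x[0] = -2
x[1] = 1
x[2] = -3

x = [-2, 1, -3]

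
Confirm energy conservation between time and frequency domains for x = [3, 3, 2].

Time domain:
Σ|x[n]|² = |3|² + |3|² + |2|² = 22.0000

Frequency domain:
(1/3)Σ|X[k]|² = (1/3)(|8|² + |0.5000-0.8660i|² + |0.5000+0.8660i|²) = (1/3)·66.0000 = 22.0000

Both sides agree, confirming Parseval's theorem.

Σ|x[n]|² = (1/N)Σ|X[k]|² = 22.0000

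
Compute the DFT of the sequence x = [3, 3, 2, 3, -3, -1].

X[k] = Σ(n=0 to 5) x[n] · ω_6^(nk)
where ω_6 = e^(-2πi/6)

Computing each X[k]:
X[0] = 7
X[1] = 1.5000-7.7942i
X[2] = 5.5000+0.8660i
X[3] = -3
X[4] = 5.5000-0.8660i
X[5] = 1.5000+7.7942i

X = [7, 1.5000-7.7942i, 5.5000+0.8660i, -3, 5.5000-0.8660i, 1.5000+7.7942i]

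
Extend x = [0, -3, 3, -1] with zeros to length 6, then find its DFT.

Original 4-point DFT: [-1, -3+2i, 7, -3-2i]
Zero-padded 6-point DFT provides frequency interpolation.

DFT_6([x, 0, ...]) = [-1, -2, -1.0000+5.1962i, 7, -1.0000-5.1962i, -2]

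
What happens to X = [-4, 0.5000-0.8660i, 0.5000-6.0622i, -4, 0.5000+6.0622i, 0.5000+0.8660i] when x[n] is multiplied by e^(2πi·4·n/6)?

Modulation property: DFT(ω_6^(-4n)·x[n]) = X[(k-4) mod 6], so circularly shift X by 4 positions.

X[k-4] = [0.5000-6.0622i, -4, 0.5000+6.0622i, 0.5000+0.8660i, -4, 0.5000-0.8660i]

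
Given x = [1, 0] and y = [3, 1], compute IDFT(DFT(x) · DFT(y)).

(x ⊛ y)[n] = Σ(m=0 to 1) x[m] · y[(n-m) mod 2]

Computing each output sample:
(x ⊛ y)[0] = 3
(x ⊛ y)[1] = 1

x ⊛ y = [3, 1]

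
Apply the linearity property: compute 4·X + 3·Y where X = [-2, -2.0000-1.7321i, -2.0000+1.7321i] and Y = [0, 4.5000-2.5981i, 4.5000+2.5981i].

By linearity: DFT(4x + 3y) = 4·DFT(x) + 3·DFT(y)
= 4·[-2, -2.0000-1.7321i, -2.0000+1.7321i] + 3·[0, 4.5000-2.5981i, 4.5000+2.5981i]

Computing element-wise:
Z[0] = 4·(-2) + 3·(0) = -8
Z[1] = 4·(-2.0000-1.7321i) + 3·(4.5000-2.5981i) = 5.5000-14.7227i
Z[2] = 4·(-2.0000+1.7321i) + 3·(4.5000+2.5981i) = 5.5000+14.7227i

DFT(4x + 3y) = 4·X + 3·Y = [-8, 5.5000-14.7227i, 5.5000+14.7227i]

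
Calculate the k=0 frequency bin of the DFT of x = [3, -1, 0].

X[0] = Σ(n=0 to 2) x[n] · ω_3^0 = Σ x[n]
= (3) + (-1) + (0)

X[0] = 2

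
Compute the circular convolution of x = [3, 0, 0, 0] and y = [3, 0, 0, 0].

(x ⊛ y)[n] = Σ(m=0 to 3) x[m] · y[(n-m) mod 4]

Computing each output sample:
(x ⊛ y)[0] = 9
(x ⊛ y)[1] = 0
(x ⊛ y)[2] = 0
(x ⊛ y)[3] = 0

x ⊛ y = [9, 0, 0, 0]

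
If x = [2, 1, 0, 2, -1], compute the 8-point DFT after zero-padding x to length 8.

Original 5-point DFT: [4, 0.3820-0.7265i, 2.6180-3.0777i, 2.6180+3.0777i, 0.3820+0.7265i]
Zero-padded 8-point DFT provides frequency interpolation.

DFT_8([x, 0, ...]) = [4, 2.2929-2.1213i, 1+1i, 3.7071-2.1213i, -2, 3.7071+2.1213i, 1-1i, 2.2929+2.1213i]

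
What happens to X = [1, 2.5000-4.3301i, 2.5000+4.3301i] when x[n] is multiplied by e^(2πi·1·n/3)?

Modulation property: DFT(ω_3^(-1n)·x[n]) = X[(k-1) mod 3], so circularly shift X by 1 positions.

X[k-1] = [2.5000+4.3301i, 1, 2.5000-4.3301i]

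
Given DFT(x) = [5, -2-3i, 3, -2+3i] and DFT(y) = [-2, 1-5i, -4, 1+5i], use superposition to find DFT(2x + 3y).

By linearity: DFT(2x + 3y) = 2·DFT(x) + 3·DFT(y)
= 2·[5, -2-3i, 3, -2+3i] + 3·[-2, 1-5i, -4, 1+5i]

Computing element-wise:
Z[0] = 2·(5) + 3·(-2) = 4
Z[1] = 2·(-2-3i) + 3·(1-5i) = -1-21i
Z[2] = 2·(3) + 3·(-4) = -6
Z[3] = 2·(-2+3i) + 3·(1+5i) = -1+21i

DFT(2x + 3y) = 2·X + 3·Y = [4, -1-21i, -6, -1+21i]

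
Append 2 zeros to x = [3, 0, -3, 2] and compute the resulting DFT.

Original 4-point DFT: [2, 6+2i, -2, 6-2i]
Zero-padded 6-point DFT provides frequency interpolation.

DFT_6([x, 0, ...]) = [2, 2.5000+2.5981i, 6.5000-2.5981i, -2, 6.5000+2.5981i, 2.5000-2.5981i]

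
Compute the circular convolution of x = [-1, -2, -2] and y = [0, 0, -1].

(x ⊛ y)[n] = Σ(m=0 to 2) x[m] · y[(n-m) mod 3]

Computing each output sample:
(x ⊛ y)[0] = 2
(x ⊛ y)[1] = 2
(x ⊛ y)[2] = 1

x ⊛ y = [2, 2, 1]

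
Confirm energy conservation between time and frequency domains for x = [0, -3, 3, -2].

Time domain:
Σ|x[n]|² = |0|² + |-3|² + |3|² + |-2|² = 22.0000

Frequency domain:
(1/4)Σ|X[k]|² = (1/4)(|-2|² + |-3+1i|² + |8|² + |-3-1i|²) = (1/4)·88.0000 = 22.0000

Both sides agree, confirming Parseval's theorem.

Σ|x[n]|² = (1/N)Σ|X[k]|² = 22.0000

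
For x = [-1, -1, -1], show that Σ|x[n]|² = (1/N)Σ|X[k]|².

Time domain:
Σ|x[n]|² = |-1|² + |-1|² + |-1|² = 3.0000

Frequency domain:
(1/3)Σ|X[k]|² = (1/3)(|-3|² + |0|² + |0|²) = (1/3)·9.0000 = 3.0000

Both sides agree, confirming Parseval's theorem.

Σ|x[n]|² = (1/N)Σ|X[k]|² = 3.0000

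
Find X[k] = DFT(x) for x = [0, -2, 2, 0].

X[k] = Σ(n=0 to 3) x[n] · ω_4^(nk)
where ω_4 = e^(-2πi/4)

Computing each X[k]:
X[0] = 0
X[1] = -2+2i
X[2] = 4
X[3] = -2-2i

X = [0, -2+2i, 4, -2-2i]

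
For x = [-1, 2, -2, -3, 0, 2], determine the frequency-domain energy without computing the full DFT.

Parseval: Σ|x[n]|² = (1/N)Σ|X[k]|², so Σ|X[k]|² = N·Σ|x[n]|² = 6·22.0000

Σ|X[k]|² = N·Σ|x[n]|² = 6·22.0000 = 132.0000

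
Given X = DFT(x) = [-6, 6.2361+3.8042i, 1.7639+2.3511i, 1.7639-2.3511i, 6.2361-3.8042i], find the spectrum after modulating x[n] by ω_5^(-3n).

Modulation property: DFT(ω_5^(-3n)·x[n]) = X[(k-3) mod 5], so circularly shift X by 3 positions.

X[k-3] = [1.7639+2.3511i, 1.7639-2.3511i, 6.2361-3.8042i, -6, 6.2361+3.8042i]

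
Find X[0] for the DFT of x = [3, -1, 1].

X[0] = Σ(n=0 to 2) x[n] · ω_3^0 = Σ x[n]
= (3) + (-1) + (1)

X[0] = 3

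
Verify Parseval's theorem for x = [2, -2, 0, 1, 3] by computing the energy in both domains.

Time domain:
Σ|x[n]|² = |2|² + |-2|² + |0|² + |1|² + |3|² = 18.0000

Frequency domain:
(1/5)Σ|X[k]|² = (1/5)(|4|² + |1.5000+5.3431i|² + |1.5000+1.9879i|² + |1.5000-1.9879i|² + |1.5000-5.3431i|²) = (1/5)·90.0000 = 18.0000

Both sides agree, confirming Parseval's theorem.

Σ|x[n]|² = (1/N)Σ|X[k]|² = 18.0000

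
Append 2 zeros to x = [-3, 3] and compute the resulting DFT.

Original 2-point DFT: [0, -6]
Zero-padded 4-point DFT provides frequency interpolation.

DFT_4([x, 0, ...]) = [0, -3-3i, -6, -3+3i]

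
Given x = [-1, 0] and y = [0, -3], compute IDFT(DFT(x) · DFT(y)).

(x ⊛ y)[n] = Σ(m=0 to 1) x[m] · y[(n-m) mod 2]

Computing each output sample:
(x ⊛ y)[0] = 0
(x ⊛ y)[1] = 3

x ⊛ y = [0, 3]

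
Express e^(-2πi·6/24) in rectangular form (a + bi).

ω_24^6 = e^(-2πi·6/24)
= cos(-2π·6/24) + i·sin(-2π·6/24)
= cos(-12π/24) + i·sin(-12π/24)

ω_24^6 = cos(-12π/24) + i·sin(-12π/24) = -1i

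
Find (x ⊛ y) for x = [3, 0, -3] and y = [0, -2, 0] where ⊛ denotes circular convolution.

(x ⊛ y)[n] = Σ(m=0 to 2) x[m] · y[(n-m) mod 3]

Computing each output sample:
(x ⊛ y)[0] = 6
(x ⊛ y)[1] = -6
(x ⊛ y)[2] = 0

x ⊛ y = [6, -6, 0]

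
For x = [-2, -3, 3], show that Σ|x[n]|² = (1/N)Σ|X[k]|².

Time domain:
Σ|x[n]|² = |-2|² + |-3|² + |3|² = 22.0000

Frequency domain:
(1/3)Σ|X[k]|² = (1/3)(|-2|² + |-2.0000+5.1962i|² + |-2.0000-5.1962i|²) = (1/3)·66.0000 = 22.0000

Both sides agree, confirming Parseval's theorem.

Σ|x[n]|² = (1/N)Σ|X[k]|² = 22.0000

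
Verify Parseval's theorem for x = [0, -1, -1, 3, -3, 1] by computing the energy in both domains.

Time domain:
Σ|x[n]|² = |0|² + |-1|² + |-1|² + |3|² + |-3|² + |1|² = 21.0000

Frequency domain:
(1/6)Σ|X[k]|² = (1/6)(|-1|² + |-1|² + |5.0000+3.4641i|² + |-7|² + |5.0000-3.4641i|² + |-1|²) = (1/6)·126.0000 = 21.0000

Both sides agree, confirming Parseval's theorem.

Σ|x[n]|² = (1/N)Σ|X[k]|² = 21.0000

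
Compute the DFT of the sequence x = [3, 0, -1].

X[k] = Σ(n=0 to 2) x[n] · ω_3^(nk)
where ω_3 = e^(-2πi/3)

Computing each X[k]:
X[0] = 2
X[1] = 3.5000-0.8660i
X[2] = 3.5000+0.8660i

X = [2, 3.5000-0.8660i, 3.5000+0.8660i]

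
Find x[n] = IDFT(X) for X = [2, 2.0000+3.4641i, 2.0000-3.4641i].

x[n] = (1/3) Σ(k=0 to 2) X[k] · e^(2πikn/3)

Computing each x[n]:
x[0] = 2
x[1] = -2
x[2] = 2

x = [2, -2, 2]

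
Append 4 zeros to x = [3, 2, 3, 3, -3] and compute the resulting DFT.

Original 5-point DFT: [8, -2.1631-4.7553i, 5.6631-2.9389i, 5.6631+2.9389i, -2.1631+4.7553i]
Zero-padded 9-point DFT provides frequency interpolation.

DFT_9([x, 0, ...]) = [8, 6.3721-5.8120i, -3.2699-2.3260i, 5.0000+3.4641i, 1.3978-4.3082i, 1.3978+4.3082i, 5.0000-3.4641i, -3.2699+2.3260i, 6.3721+5.8120i]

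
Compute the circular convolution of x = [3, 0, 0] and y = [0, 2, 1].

(x ⊛ y)[n] = Σ(m=0 to 2) x[m] · y[(n-m) mod 3]

Computing each output sample:
(x ⊛ y)[0] = 0
(x ⊛ y)[1] = 6
(x ⊛ y)[2] = 3

x ⊛ y = [0, 6, 3]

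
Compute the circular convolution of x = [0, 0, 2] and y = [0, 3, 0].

(x ⊛ y)[n] = Σ(m=0 to 2) x[m] · y[(n-m) mod 3]

Computing each output sample:
(x ⊛ y)[0] = 6
(x ⊛ y)[1] = 0
(x ⊛ y)[2] = 0

x ⊛ y = [6, 0, 0]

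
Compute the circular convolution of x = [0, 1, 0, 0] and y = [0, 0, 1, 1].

(x ⊛ y)[n] = Σ(m=0 to 3) x[m] · y[(n-m) mod 4]

Computing each output sample:
(x ⊛ y)[0] = 1
(x ⊛ y)[1] = 0
(x ⊛ y)[2] = 0
(x ⊛ y)[3] = 1

x ⊛ y = [1, 0, 0, 1]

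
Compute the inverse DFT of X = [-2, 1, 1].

x[n] = (1/3) Σ(k=0 to 2) X[k] · e^(2πikn/3)

Computing each x[n]:
x[0] = 0
x[1] = -1
x[2] = -1

x = [0, -1, -1]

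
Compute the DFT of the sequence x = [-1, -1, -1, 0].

X[k] = Σ(n=0 to 3) x[n] · ω_4^(nk)
where ω_4 = e^(-2πi/4)

Computing each X[k]:
X[0] = -3
X[1] = 1i
X[2] = -1
X[3] = -1i

X = [-3, 1i, -1, -1i]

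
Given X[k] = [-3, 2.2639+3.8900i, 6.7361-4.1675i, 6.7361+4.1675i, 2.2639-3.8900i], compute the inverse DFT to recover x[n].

x[n] = (1/5) Σ(k=0 to 4) X[k] · e^(2πikn/5)

Computing each x[n]:
x[0] = 3
x[1] = -3
x[2] = -3
x[3] = 2
x[4] = -2

x = [3, -3, -3, 2, -2]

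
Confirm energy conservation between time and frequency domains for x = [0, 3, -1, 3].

Time domain:
Σ|x[n]|² = |0|² + |3|² + |-1|² + |3|² = 19.0000

Frequency domain:
(1/4)Σ|X[k]|² = (1/4)(|5|² + |1|² + |-7|² + |1|²) = (1/4)·76.0000 = 19.0000

Both sides agree, confirming Parseval's theorem.

Σ|x[n]|² = (1/N)Σ|X[k]|² = 19.0000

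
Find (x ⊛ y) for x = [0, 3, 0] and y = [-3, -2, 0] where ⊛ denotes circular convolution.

(x ⊛ y)[n] = Σ(m=0 to 2) x[m] · y[(n-m) mod 3]

Computing each output sample:
(x ⊛ y)[0] = 0
(x ⊛ y)[1] = -9
(x ⊛ y)[2] = -6

x ⊛ y = [0, -9, -6]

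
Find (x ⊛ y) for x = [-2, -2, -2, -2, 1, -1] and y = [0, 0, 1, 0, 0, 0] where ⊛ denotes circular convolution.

(x ⊛ y)[n] = Σ(m=0 to 5) x[m] · y[(n-m) mod 6]

Computing each output sample:
(x ⊛ y)[0] = 1
(x ⊛ y)[1] = -1
(x ⊛ y)[2] = -2
(x ⊛ y)[3] = -2
(x ⊛ y)[4] = -2
(x ⊛ y)[5] = -2

x ⊛ y = [1, -1, -2, -2, -2, -2]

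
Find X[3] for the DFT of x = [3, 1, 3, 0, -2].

X[3] = Σ(n=0 to 4) x[n] · ω_5^(3n) where ω_5 = e^(-2πi/5)
= (3)·ω_5^0 + (1)·ω_5^3 + (3)·ω_5^6 + (0)·ω_5^9 + (-2)·ω_5^12

X[3] = 4.7361-1.0898i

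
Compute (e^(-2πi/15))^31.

Since ω_15^15 = 1, powers reduce modulo 15.
31 mod 15 = 1
So ω_15^31 = ω_15^1 = e^(-2πi·1/15)

ω_15^31 = ω_15^1 = 0.9135-0.4067i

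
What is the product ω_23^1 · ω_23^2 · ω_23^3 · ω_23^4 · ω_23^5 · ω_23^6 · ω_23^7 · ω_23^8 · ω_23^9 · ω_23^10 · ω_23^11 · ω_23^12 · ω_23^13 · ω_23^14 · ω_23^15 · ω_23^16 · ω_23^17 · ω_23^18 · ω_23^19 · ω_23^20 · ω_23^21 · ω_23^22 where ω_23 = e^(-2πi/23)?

The primitive 23rd roots of unity are ω_23^k for k coprime to 23: k ∈ {1, 2, 3, 4, 5, 6, 7, 8, 9, 10, 11, 12, 13, 14, 15, 16, 17, 18, 19, 20, 21, 22}
Their product equals the constant term of the cyclotomic polynomial Φ_23(x) up to sign.
For n ≥ 3, the product of all primitive nth roots of unity is 1. (For n=1 it is 1; for n=2 it is -1.)

1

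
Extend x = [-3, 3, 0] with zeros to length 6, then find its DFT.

Original 3-point DFT: [0, -4.5000-2.5981i, -4.5000+2.5981i]
Zero-padded 6-point DFT provides frequency interpolation.

DFT_6([x, 0, ...]) = [0, -1.5000-2.5981i, -4.5000-2.5981i, -6, -4.5000+2.5981i, -1.5000+2.5981i]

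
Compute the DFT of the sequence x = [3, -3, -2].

X[k] = Σ(n=0 to 2) x[n] · ω_3^(nk)
where ω_3 = e^(-2πi/3)

Computing each X[k]:
X[0] = -2
X[1] = 5.5000+0.8660i
X[2] = 5.5000-0.8660i

X = [-2, 5.5000+0.8660i, 5.5000-0.8660i]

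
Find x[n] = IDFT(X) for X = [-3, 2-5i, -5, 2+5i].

x[n] = (1/4) Σ(k=0 to 3) X[k] · e^(2πikn/4)

Computing each x[n]:
x[0] = -1
x[1] = 3
x[2] = -3
x[3] = -2

x = [-1, 3, -3, -2]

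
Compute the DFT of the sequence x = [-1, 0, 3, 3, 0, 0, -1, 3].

X[k] = Σ(n=0 to 7) x[n] · ω_8^(nk)
where ω_8 = e^(-2πi/8)

Computing each X[k]:
X[0] = 7
X[1] = -1-4i
X[2] = -3+6i
X[3] = -1+4i
X[4] = -5
X[5] = -1-4i
X[6] = -3-6i
X[7] = -1+4i

X = [7, -1-4i, -3+6i, -1+4i, -5, -1-4i, -3-6i, -1+4i]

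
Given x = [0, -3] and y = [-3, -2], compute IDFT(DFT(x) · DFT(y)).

(x ⊛ y)[n] = Σ(m=0 to 1) x[m] · y[(n-m) mod 2]

Computing each output sample:
(x ⊛ y)[0] = 6
(x ⊛ y)[1] = 9

x ⊛ y = [6, 9]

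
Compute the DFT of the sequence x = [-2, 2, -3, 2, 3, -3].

X[k] = Σ(n=0 to 5) x[n] · ω_6^(nk)
where ω_6 = e^(-2πi/6)

Computing each X[k]:
X[0] = -1
X[1] = -4.5000+0.8660i
X[2] = 0.5000-9.5263i
X[3] = -3
X[4] = 0.5000+9.5263i
X[5] = -4.5000-0.8660i

X = [-1, -4.5000+0.8660i, 0.5000-9.5263i, -3, 0.5000+9.5263i, -4.5000-0.8660i]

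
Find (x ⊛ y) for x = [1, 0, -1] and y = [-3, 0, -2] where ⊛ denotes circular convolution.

(x ⊛ y)[n] = Σ(m=0 to 2) x[m] · y[(n-m) mod 3]

Computing each output sample:
(x ⊛ y)[0] = -3
(x ⊛ y)[1] = 2
(x ⊛ y)[2] = 1

x ⊛ y = [-3, 2, 1]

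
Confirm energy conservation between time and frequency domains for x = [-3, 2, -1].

Time domain:
Σ|x[n]|² = |-3|² + |2|² + |-1|² = 14.0000

Frequency domain:
(1/3)Σ|X[k]|² = (1/3)(|-2|² + |-3.5000-2.5981i|² + |-3.5000+2.5981i|²) = (1/3)·42.0000 = 14.0000

Both sides agree, confirming Parseval's theorem.

Σ|x[n]|² = (1/N)Σ|X[k]|² = 14.0000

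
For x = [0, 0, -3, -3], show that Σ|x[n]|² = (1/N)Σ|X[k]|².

Time domain:
Σ|x[n]|² = |0|² + |0|² + |-3|² + |-3|² = 18.0000

Frequency domain:
(1/4)Σ|X[k]|² = (1/4)(|-6|² + |3-3i|² + |0|² + |3+3i|²) = (1/4)·72.0000 = 18.0000

Both sides agree, confirming Parseval's theorem.

Σ|x[n]|² = (1/N)Σ|X[k]|² = 18.0000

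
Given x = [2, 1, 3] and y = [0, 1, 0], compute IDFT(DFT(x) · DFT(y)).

(x ⊛ y)[n] = Σ(m=0 to 2) x[m] · y[(n-m) mod 3]

Computing each output sample:
(x ⊛ y)[0] = 3
(x ⊛ y)[1] = 2
(x ⊛ y)[2] = 1

x ⊛ y = [3, 2, 1]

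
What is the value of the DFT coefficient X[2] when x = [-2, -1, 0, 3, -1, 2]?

X[2] = Σ(n=0 to 5) x[n] · ω_6^(2n) where ω_6 = e^(-2πi/6)
= (-2)·ω_6^0 + (-1)·ω_6^2 + (0)·ω_6^4 + (3)·ω_6^6 + (-1)·ω_6^8 + (2)·ω_6^10

X[2] = 1.0000+3.4641i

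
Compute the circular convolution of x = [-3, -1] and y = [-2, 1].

(x ⊛ y)[n] = Σ(m=0 to 1) x[m] · y[(n-m) mod 2]

Computing each output sample:
(x ⊛ y)[0] = 5
(x ⊛ y)[1] = -1

x ⊛ y = [5, -1]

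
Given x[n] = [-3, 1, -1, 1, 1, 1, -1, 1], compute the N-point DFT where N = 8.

X[k] = Σ(n=0 to 7) x[n] · ω_8^(nk)
where ω_8 = e^(-2πi/8)

Computing each X[k]:
X[0] = 0
X[1] = -4
X[2] = 0
X[3] = -4
X[4] = -8
X[5] = -4
X[6] = 0
X[7] = -4

X = [0, -4, 0, -4, -8, -4, 0, -4]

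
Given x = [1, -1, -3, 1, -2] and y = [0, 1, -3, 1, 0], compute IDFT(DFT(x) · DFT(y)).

(x ⊛ y)[n] = Σ(m=0 to 4) x[m] · y[(n-m) mod 5]

Computing each output sample:
(x ⊛ y)[0] = -8
(x ⊛ y)[1] = 8
(x ⊛ y)[2] = -6
(x ⊛ y)[3] = 1
(x ⊛ y)[4] = 9

x ⊛ y = [-8, 8, -6, 1, 9]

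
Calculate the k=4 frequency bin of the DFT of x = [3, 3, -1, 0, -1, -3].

X[4] = Σ(n=0 to 5) x[n] · ω_6^(4n) where ω_6 = e^(-2πi/6)
= (3)·ω_6^0 + (3)·ω_6^4 + (-1)·ω_6^8 + (0)·ω_6^12 + (-1)·ω_6^16 + (-3)·ω_6^20

X[4] = 4.0000+5.1962i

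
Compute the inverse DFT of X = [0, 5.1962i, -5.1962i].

x[n] = (1/3) Σ(k=0 to 2) X[k] · e^(2πikn/3)

Computing each x[n]:
x[0] = 0
x[1] = -3
x[2] = 3

x = [0, -3, 3]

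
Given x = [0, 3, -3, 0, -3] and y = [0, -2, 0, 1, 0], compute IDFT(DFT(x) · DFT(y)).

(x ⊛ y)[n] = Σ(m=0 to 4) x[m] · y[(n-m) mod 5]

Computing each output sample:
(x ⊛ y)[0] = 3
(x ⊛ y)[1] = 0
(x ⊛ y)[2] = -9
(x ⊛ y)[3] = 6
(x ⊛ y)[4] = 3

x ⊛ y = [3, 0, -9, 6, 3]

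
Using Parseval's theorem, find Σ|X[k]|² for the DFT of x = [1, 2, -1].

Parseval: Σ|x[n]|² = (1/N)Σ|X[k]|², so Σ|X[k]|² = N·Σ|x[n]|² = 3·6.0000

Σ|X[k]|² = N·Σ|x[n]|² = 3·6.0000 = 18.0000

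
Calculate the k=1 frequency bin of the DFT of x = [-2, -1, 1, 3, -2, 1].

X[1] = Σ(n=0 to 5) x[n] · ω_6^(1n) where ω_6 = e^(-2πi/6)
= (-2)·ω_6^0 + (-1)·ω_6^1 + (1)·ω_6^2 + (3)·ω_6^3 + (-2)·ω_6^4 + (1)·ω_6^5

X[1] = -4.5000-0.8660i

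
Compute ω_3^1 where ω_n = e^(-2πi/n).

ω_3^1 = e^(-2πi·1/3)
= cos(-2π·1/3) + i·sin(-2π·1/3)
= cos(-2π/3) + i·sin(-2π/3)

ω_3^1 = cos(-2π/3) + i·sin(-2π/3) = -0.5000-0.8660i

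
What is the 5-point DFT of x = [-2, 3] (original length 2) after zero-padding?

Original 2-point DFT: [1, -5]
Zero-padded 5-point DFT provides frequency interpolation.

DFT_5([x, 0, ...]) = [1, -1.0729-2.8532i, -4.4271-1.7634i, -4.4271+1.7634i, -1.0729+2.8532i]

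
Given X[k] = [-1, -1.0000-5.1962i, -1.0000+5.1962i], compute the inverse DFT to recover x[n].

x[n] = (1/3) Σ(k=0 to 2) X[k] · e^(2πikn/3)

Computing each x[n]:
x[0] = -1
x[1] = 3
x[2] = -3

x = [-1, 3, -3]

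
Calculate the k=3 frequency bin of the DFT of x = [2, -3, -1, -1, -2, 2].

X[3] = Σ(n=0 to 5) x[n] · ω_6^(3n) where ω_6 = e^(-2πi/6)
= (2)·ω_6^0 + (-3)·ω_6^3 + (-1)·ω_6^6 + (-1)·ω_6^9 + (-2)·ω_6^12 + (2)·ω_6^15

X[3] = 1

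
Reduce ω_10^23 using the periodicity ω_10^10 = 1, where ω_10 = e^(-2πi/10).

Since ω_10^10 = 1, powers reduce modulo 10.
23 mod 10 = 3
So ω_10^23 = ω_10^3 = e^(-2πi·3/10)

ω_10^23 = ω_10^3 = -0.3090-0.9511i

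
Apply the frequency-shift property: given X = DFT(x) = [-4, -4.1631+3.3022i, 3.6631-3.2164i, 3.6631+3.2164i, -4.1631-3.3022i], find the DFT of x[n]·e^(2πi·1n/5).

Modulation property: DFT(ω_5^(-1n)·x[n]) = X[(k-1) mod 5], so circularly shift X by 1 positions.

X[k-1] = [-4.1631-3.3022i, -4, -4.1631+3.3022i, 3.6631-3.2164i, 3.6631+3.2164i]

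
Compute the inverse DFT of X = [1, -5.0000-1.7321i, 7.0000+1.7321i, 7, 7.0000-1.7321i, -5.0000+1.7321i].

x[n] = (1/6) Σ(k=0 to 5) X[k] · e^(2πikn/6)

Computing each x[n]:
x[0] = 2
x[1] = -3
x[2] = 2
x[3] = 3
x[4] = 0
x[5] = -3

x = [2, -3, 2, 3, 0, -3]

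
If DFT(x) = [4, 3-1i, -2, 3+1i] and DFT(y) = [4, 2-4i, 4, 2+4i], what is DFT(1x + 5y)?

By linearity: DFT(1x + 5y) = 1·DFT(x) + 5·DFT(y)
= 1·[4, 3-1i, -2, 3+1i] + 5·[4, 2-4i, 4, 2+4i]

Computing element-wise:
Z[0] = 1·(4) + 5·(4) = 24
Z[1] = 1·(3-1i) + 5·(2-4i) = 13-21i
Z[2] = 1·(-2) + 5·(4) = 18
Z[3] = 1·(3+1i) + 5·(2+4i) = 13+21i

DFT(1x + 5y) = 1·X + 5·Y = [24, 13-21i, 18, 13+21i]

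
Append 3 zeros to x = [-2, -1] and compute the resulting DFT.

Original 2-point DFT: [-3, -1]
Zero-padded 5-point DFT provides frequency interpolation.

DFT_5([x, 0, ...]) = [-3, -2.3090+0.9511i, -1.1910+0.5878i, -1.1910-0.5878i, -2.3090-0.9511i]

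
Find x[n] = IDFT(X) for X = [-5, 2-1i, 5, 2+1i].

x[n] = (1/4) Σ(k=0 to 3) X[k] · e^(2πikn/4)

Computing each x[n]:
x[0] = 1
x[1] = -2
x[2] = -1
x[3] = -3

x = [1, -2, -1, -3]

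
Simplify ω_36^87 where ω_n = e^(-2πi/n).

Since ω_36^36 = 1, powers reduce modulo 36.
87 mod 36 = 15
So ω_36^87 = ω_36^15 = e^(-2πi·15/36)

ω_36^87 = ω_36^15 = -0.8660-0.5000i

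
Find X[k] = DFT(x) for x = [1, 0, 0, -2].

X[k] = Σ(n=0 to 3) x[n] · ω_4^(nk)
where ω_4 = e^(-2πi/4)

Computing each X[k]:
X[0] = -1
X[1] = 1-2i
X[2] = 3
X[3] = 1+2i

X = [-1, 1-2i, 3, 1+2i]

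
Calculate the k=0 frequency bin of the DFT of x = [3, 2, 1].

X[0] = Σ(n=0 to 2) x[n] · ω_3^0 = Σ x[n]
= (3) + (2) + (1)

X[0] = 6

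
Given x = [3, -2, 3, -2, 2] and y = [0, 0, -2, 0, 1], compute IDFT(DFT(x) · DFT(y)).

(x ⊛ y)[n] = Σ(m=0 to 4) x[m] · y[(n-m) mod 5]

Computing each output sample:
(x ⊛ y)[0] = 2
(x ⊛ y)[1] = -1
(x ⊛ y)[2] = -8
(x ⊛ y)[3] = 6
(x ⊛ y)[4] = -3

x ⊛ y = [2, -1, -8, 6, -3]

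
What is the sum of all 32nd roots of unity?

Sum of all nth roots of unity equals 0 for n > 1 (geometric series with r ≠ 1).

0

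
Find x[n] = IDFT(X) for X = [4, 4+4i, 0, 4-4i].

x[n] = (1/4) Σ(k=0 to 3) X[k] · e^(2πikn/4)

Computing each x[n]:
x[0] = 3
x[1] = -1
x[2] = -1
x[3] = 3

x = [3, -1, -1, 3]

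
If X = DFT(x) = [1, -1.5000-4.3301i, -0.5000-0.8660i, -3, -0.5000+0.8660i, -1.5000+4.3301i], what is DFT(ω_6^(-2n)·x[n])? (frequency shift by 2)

Modulation property: DFT(ω_6^(-2n)·x[n]) = X[(k-2) mod 6], so circularly shift X by 2 positions.

X[k-2] = [-0.5000+0.8660i, -1.5000+4.3301i, 1, -1.5000-4.3301i, -0.5000-0.8660i, -3]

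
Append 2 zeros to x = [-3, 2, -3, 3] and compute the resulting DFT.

Original 4-point DFT: [-1, 1i, -11, -1i]
Zero-padded 6-point DFT provides frequency interpolation.

DFT_6([x, 0, ...]) = [-1, -3.5000+0.8660i, 0.5000-4.3301i, -11, 0.5000+4.3301i, -3.5000-0.8660i]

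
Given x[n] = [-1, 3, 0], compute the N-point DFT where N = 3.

X[k] = Σ(n=0 to 2) x[n] · ω_3^(nk)
where ω_3 = e^(-2πi/3)

Computing each X[k]:
X[0] = 2
X[1] = -2.5000-2.5981i
X[2] = -2.5000+2.5981i

X = [2, -2.5000-2.5981i, -2.5000+2.5981i]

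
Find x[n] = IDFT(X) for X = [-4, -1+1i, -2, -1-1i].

x[n] = (1/4) Σ(k=0 to 3) X[k] · e^(2πikn/4)

Computing each x[n]:
x[0] = -2
x[1] = -1
x[2] = -1
x[3] = 0

x = [-2, -1, -1, 0]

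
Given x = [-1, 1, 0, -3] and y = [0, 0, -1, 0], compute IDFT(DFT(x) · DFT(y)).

(x ⊛ y)[n] = Σ(m=0 to 3) x[m] · y[(n-m) mod 4]

Computing each output sample:
(x ⊛ y)[0] = 0
(x ⊛ y)[1] = 3
(x ⊛ y)[2] = 1
(x ⊛ y)[3] = -1

x ⊛ y = [0, 3, 1, -1]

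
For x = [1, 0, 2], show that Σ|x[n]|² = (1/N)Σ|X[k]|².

Time domain:
Σ|x[n]|² = |1|² + |0|² + |2|² = 5.0000

Frequency domain:
(1/3)Σ|X[k]|² = (1/3)(|3|² + |1.7321i|² + |-1.7321i|²) = (1/3)·15.0000 = 5.0000

Both sides agree, confirming Parseval's theorem.

Σ|x[n]|² = (1/N)Σ|X[k]|² = 5.0000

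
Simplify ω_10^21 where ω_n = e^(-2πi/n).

Since ω_10^10 = 1, powers reduce modulo 10.
21 mod 10 = 1
So ω_10^21 = ω_10^1 = e^(-2πi·1/10)

ω_10^21 = ω_10^1 = 0.8090-0.5878i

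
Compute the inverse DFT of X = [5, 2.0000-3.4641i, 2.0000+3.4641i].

x[n] = (1/3) Σ(k=0 to 2) X[k] · e^(2πikn/3)

Computing each x[n]:
x[0] = 3
x[1] = 3
x[2] = -1

x = [3, 3, -1]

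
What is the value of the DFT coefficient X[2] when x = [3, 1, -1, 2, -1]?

X[2] = Σ(n=0 to 4) x[n] · ω_5^(2n) where ω_5 = e^(-2πi/5)
= (3)·ω_5^0 + (1)·ω_5^2 + (-1)·ω_5^4 + (2)·ω_5^6 + (-1)·ω_5^8

X[2] = 3.3090-4.0287i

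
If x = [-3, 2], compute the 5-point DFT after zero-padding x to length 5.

Original 2-point DFT: [-1, -5]
Zero-padded 5-point DFT provides frequency interpolation.

DFT_5([x, 0, ...]) = [-1, -2.3820-1.9021i, -4.6180-1.1756i, -4.6180+1.1756i, -2.3820+1.9021i]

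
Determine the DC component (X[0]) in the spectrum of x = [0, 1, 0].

X[0] = Σ(n=0 to 2) x[n] · ω_3^0 = Σ x[n]
= (0) + (1) + (0)

X[0] = 1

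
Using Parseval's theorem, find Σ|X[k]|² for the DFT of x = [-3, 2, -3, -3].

Parseval: Σ|x[n]|² = (1/N)Σ|X[k]|², so Σ|X[k]|² = N·Σ|x[n]|² = 4·31.0000

Σ|X[k]|² = N·Σ|x[n]|² = 4·31.0000 = 124.0000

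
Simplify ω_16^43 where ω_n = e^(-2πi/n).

Since ω_16^16 = 1, powers reduce modulo 16.
43 mod 16 = 11
So ω_16^43 = ω_16^11 = e^(-2πi·11/16)

ω_16^43 = ω_16^11 = -0.3827+0.9239i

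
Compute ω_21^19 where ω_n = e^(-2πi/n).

ω_21^19 = e^(-2πi·19/21)
= cos(-2π·19/21) + i·sin(-2π·19/21)
= cos(-38π/21) + i·sin(-38π/21)

ω_21^19 = cos(-38π/21) + i·sin(-38π/21) = 0.8262+0.5633i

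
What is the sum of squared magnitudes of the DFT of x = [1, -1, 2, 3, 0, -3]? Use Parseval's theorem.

Parseval: Σ|x[n]|² = (1/N)Σ|X[k]|², so Σ|X[k]|² = N·Σ|x[n]|² = 6·24.0000

Σ|X[k]|² = N·Σ|x[n]|² = 6·24.0000 = 144.0000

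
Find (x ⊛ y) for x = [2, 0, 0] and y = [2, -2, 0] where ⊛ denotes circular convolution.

(x ⊛ y)[n] = Σ(m=0 to 2) x[m] · y[(n-m) mod 3]

Computing each output sample:
(x ⊛ y)[0] = 4
(x ⊛ y)[1] = -4
(x ⊛ y)[2] = 0

x ⊛ y = [4, -4, 0]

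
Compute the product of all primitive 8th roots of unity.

The primitive 8th roots of unity are ω_8^k for k coprime to 8: k ∈ {1, 3, 5, 7}
Their product equals the constant term of the cyclotomic polynomial Φ_8(x) up to sign.
For n ≥ 3, the product of all primitive nth roots of unity is 1. (For n=1 it is 1; for n=2 it is -1.)

1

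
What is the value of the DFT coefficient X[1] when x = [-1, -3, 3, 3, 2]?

X[1] = Σ(n=0 to 4) x[n] · ω_5^(1n) where ω_5 = e^(-2πi/5)
= (-1)·ω_5^0 + (-3)·ω_5^1 + (3)·ω_5^2 + (3)·ω_5^3 + (2)·ω_5^4

X[1] = -6.1631+4.7553i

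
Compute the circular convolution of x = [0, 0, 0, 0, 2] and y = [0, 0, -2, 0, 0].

(x ⊛ y)[n] = Σ(m=0 to 4) x[m] · y[(n-m) mod 5]

Computing each output sample:
(x ⊛ y)[0] = 0
(x ⊛ y)[1] = -4
(x ⊛ y)[2] = 0
(x ⊛ y)[3] = 0
(x ⊛ y)[4] = 0

x ⊛ y = [0, -4, 0, 0, 0]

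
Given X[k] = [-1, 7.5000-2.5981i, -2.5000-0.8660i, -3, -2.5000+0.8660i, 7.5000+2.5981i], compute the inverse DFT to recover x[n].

x[n] = (1/6) Σ(k=0 to 5) X[k] · e^(2πikn/6)

Computing each x[n]:
x[0] = 1
x[1] = 3
x[2] = -1
x[3] = -3
x[4] = -2
x[5] = 1

x = [1, 3, -1, -3, -2, 1]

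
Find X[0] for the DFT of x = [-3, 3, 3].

X[0] = Σ(n=0 to 2) x[n] · ω_3^0 = Σ x[n]
= (-3) + (3) + (3)

X[0] = 3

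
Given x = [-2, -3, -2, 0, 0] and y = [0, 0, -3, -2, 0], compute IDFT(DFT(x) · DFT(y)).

(x ⊛ y)[n] = Σ(m=0 to 4) x[m] · y[(n-m) mod 5]

Computing each output sample:
(x ⊛ y)[0] = 4
(x ⊛ y)[1] = 0
(x ⊛ y)[2] = 6
(x ⊛ y)[3] = 13
(x ⊛ y)[4] = 12

x ⊛ y = [4, 0, 6, 13, 12]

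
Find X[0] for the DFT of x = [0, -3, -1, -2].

X[0] = Σ(n=0 to 3) x[n] · ω_4^0 = Σ x[n]
= (0) + (-3) + (-1) + (-2)

X[0] = -6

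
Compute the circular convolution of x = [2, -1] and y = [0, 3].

(x ⊛ y)[n] = Σ(m=0 to 1) x[m] · y[(n-m) mod 2]

Computing each output sample:
(x ⊛ y)[0] = -3
(x ⊛ y)[1] = 6

x ⊛ y = [-3, 6]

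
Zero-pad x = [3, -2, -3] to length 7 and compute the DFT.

Original 3-point DFT: [-2, 5.5000-0.8660i, 5.5000+0.8660i]
Zero-padded 7-point DFT provides frequency interpolation.

DFT_7([x, 0, ...]) = [-2, 2.4206+4.4884i, 6.1479+0.6482i, 2.9315-1.4777i, 2.9315+1.4777i, 6.1479-0.6482i, 2.4206-4.4884i]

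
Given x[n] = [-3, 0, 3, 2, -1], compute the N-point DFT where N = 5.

X[k] = Σ(n=0 to 4) x[n] · ω_5^(nk)
where ω_5 = e^(-2πi/5)

Computing each X[k]:
X[0] = 1
X[1] = -7.3541-1.5388i
X[2] = -0.6459+0.3633i
X[3] = -0.6459-0.3633i
X[4] = -7.3541+1.5388i

X = [1, -7.3541-1.5388i, -0.6459+0.3633i, -0.6459-0.3633i, -7.3541+1.5388i]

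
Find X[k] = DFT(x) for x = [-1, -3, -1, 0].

X[k] = Σ(n=0 to 3) x[n] · ω_4^(nk)
where ω_4 = e^(-2πi/4)

Computing each X[k]:
X[0] = -5
X[1] = 3i
X[2] = 1
X[3] = -3i

X = [-5, 3i, 1, -3i]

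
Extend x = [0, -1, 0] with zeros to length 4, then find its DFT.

Original 3-point DFT: [-1, 0.5000+0.8660i, 0.5000-0.8660i]
Zero-padded 4-point DFT provides frequency interpolation.

DFT_4([x, 0, ...]) = [-1, 1i, 1, -1i]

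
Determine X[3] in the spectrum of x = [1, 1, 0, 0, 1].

X[3] = Σ(n=0 to 4) x[n] · ω_5^(3n) where ω_5 = e^(-2πi/5)
= (1)·ω_5^0 + (1)·ω_5^3 + (0)·ω_5^6 + (0)·ω_5^9 + (1)·ω_5^12

X[3] = -0.6180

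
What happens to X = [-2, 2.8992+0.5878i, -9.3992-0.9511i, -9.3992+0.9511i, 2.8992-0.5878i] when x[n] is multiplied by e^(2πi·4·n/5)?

Modulation property: DFT(ω_5^(-4n)·x[n]) = X[(k-4) mod 5], so circularly shift X by 4 positions.

X[k-4] = [2.8992+0.5878i, -9.3992-0.9511i, -9.3992+0.9511i, 2.8992-0.5878i, -2]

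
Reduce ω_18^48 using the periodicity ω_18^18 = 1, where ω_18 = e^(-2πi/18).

Since ω_18^18 = 1, powers reduce modulo 18.
48 mod 18 = 12
So ω_18^48 = ω_18^12 = e^(-2πi·12/18)

ω_18^48 = ω_18^12 = -0.5000+0.8660i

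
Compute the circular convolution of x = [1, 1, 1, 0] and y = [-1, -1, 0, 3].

(x ⊛ y)[n] = Σ(m=0 to 3) x[m] · y[(n-m) mod 4]

Computing each output sample:
(x ⊛ y)[0] = 2
(x ⊛ y)[1] = 1
(x ⊛ y)[2] = -2
(x ⊛ y)[3] = 2

x ⊛ y = [2, 1, -2, 2]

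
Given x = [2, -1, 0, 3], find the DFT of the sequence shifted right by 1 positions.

Time shift by 1: X_shifted[k] = ω_4^(1k) · X[k]
Shifted x = [3, 2, -1, 0]

DFT(x[n-1]) = [4, 4-2i, 0, 4+2i]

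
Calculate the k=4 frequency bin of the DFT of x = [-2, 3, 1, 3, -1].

X[4] = Σ(n=0 to 4) x[n] · ω_5^(4n) where ω_5 = e^(-2πi/5)
= (-2)·ω_5^0 + (3)·ω_5^4 + (1)·ω_5^8 + (3)·ω_5^12 + (-1)·ω_5^16

X[4] = -4.6180+2.6287i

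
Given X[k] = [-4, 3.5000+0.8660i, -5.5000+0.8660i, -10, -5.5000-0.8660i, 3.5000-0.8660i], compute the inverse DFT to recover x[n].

x[n] = (1/6) Σ(k=0 to 5) X[k] · e^(2πikn/6)

Computing each x[n]:
x[0] = -3
x[1] = 2
x[2] = -2
x[3] = -2
x[4] = -2
x[5] = 3

x = [-3, 2, -2, -2, -2, 3]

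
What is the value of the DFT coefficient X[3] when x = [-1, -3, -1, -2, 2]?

X[3] = Σ(n=0 to 4) x[n] · ω_5^(3n) where ω_5 = e^(-2πi/5)
= (-1)·ω_5^0 + (-3)·ω_5^3 + (-1)·ω_5^6 + (-2)·ω_5^9 + (2)·ω_5^12

X[3] = -1.1180-3.8900i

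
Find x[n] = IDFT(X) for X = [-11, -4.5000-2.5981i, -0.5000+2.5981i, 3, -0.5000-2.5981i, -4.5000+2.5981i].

x[n] = (1/6) Σ(k=0 to 5) X[k] · e^(2πikn/6)

Computing each x[n]:
x[0] = -3
x[1] = -3
x[2] = 1
x[3] = -1
x[4] = -2
x[5] = -3

x = [-3, -3, 1, -1, -2, -3]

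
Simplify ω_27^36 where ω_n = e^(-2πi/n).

Since ω_27^27 = 1, powers reduce modulo 27.
36 mod 27 = 9
So ω_27^36 = ω_27^9 = e^(-2πi·9/27)

ω_27^36 = ω_27^9 = -0.5000-0.8660i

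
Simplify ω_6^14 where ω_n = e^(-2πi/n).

Since ω_6^6 = 1, powers reduce modulo 6.
14 mod 6 = 2
So ω_6^14 = ω_6^2 = e^(-2πi·2/6)

ω_6^14 = ω_6^2 = -0.5000-0.8660i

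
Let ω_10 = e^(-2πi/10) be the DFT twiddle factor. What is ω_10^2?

ω_10^2 = e^(-2πi·2/10)
= cos(-2π·2/10) + i·sin(-2π·2/10)
= cos(-4π/10) + i·sin(-4π/10)

ω_10^2 = cos(-4π/10) + i·sin(-4π/10) = 0.3090-0.9511i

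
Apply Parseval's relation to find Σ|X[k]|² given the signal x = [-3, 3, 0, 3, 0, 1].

Parseval: Σ|x[n]|² = (1/N)Σ|X[k]|², so Σ|X[k]|² = N·Σ|x[n]|² = 6·28.0000

Σ|X[k]|² = N·Σ|x[n]|² = 6·28.0000 = 168.0000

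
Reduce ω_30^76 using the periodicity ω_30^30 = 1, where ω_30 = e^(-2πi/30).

Since ω_30^30 = 1, powers reduce modulo 30.
76 mod 30 = 16
So ω_30^76 = ω_30^16 = e^(-2πi·16/30)

ω_30^76 = ω_30^16 = -0.9781+0.2079i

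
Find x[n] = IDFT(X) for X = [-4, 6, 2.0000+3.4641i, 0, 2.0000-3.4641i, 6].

x[n] = (1/6) Σ(k=0 to 5) X[k] · e^(2πikn/6)

Computing each x[n]:
x[0] = 2
x[1] = -1
x[2] = -1
x[3] = -2
x[4] = -3
x[5] = 1

x = [2, -1, -1, -2, -3, 1]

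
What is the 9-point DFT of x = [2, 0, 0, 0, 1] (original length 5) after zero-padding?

Original 5-point DFT: [3, 2.3090+0.9511i, 1.1910+0.5878i, 1.1910-0.5878i, 2.3090-0.9511i]
Zero-padded 9-point DFT provides frequency interpolation.

DFT_9([x, 0, ...]) = [3, 1.0603-0.3420i, 2.7660+0.6428i, 1.5000-0.8660i, 2.1736+0.9848i, 2.1736-0.9848i, 1.5000+0.8660i, 2.7660-0.6428i, 1.0603+0.3420i]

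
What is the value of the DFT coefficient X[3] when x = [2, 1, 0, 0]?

X[3] = Σ(n=0 to 3) x[n] · ω_4^(3n) where ω_4 = e^(-2πi/4)
= (2)·ω_4^0 + (1)·ω_4^3 + (0)·ω_4^6 + (0)·ω_4^9

X[3] = 2+1i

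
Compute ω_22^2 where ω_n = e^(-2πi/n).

ω_22^2 = e^(-2πi·2/22)
= cos(-2π·2/22) + i·sin(-2π·2/22)
= cos(-4π/22) + i·sin(-4π/22)

ω_22^2 = cos(-4π/22) + i·sin(-4π/22) = 0.8413-0.5406i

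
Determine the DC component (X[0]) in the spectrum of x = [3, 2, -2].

X[0] = Σ(n=0 to 2) x[n] · ω_3^0 = Σ x[n]
= (3) + (2) + (-2)

X[0] = 3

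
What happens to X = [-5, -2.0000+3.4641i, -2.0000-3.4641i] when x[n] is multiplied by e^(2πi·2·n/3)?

Modulation property: DFT(ω_3^(-2n)·x[n]) = X[(k-2) mod 3], so circularly shift X by 2 positions.

X[k-2] = [-2.0000+3.4641i, -2.0000-3.4641i, -5]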